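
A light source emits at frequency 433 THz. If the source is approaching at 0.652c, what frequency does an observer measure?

β = v/c = 0.652
(1+β)/(1-β) = 1.652/0.348 = 4.747
Doppler factor = √(4.747) = 2.1788
f_obs = 433 × 2.1788 = 943.4 THz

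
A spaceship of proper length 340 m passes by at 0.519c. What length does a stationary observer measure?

Proper length L₀ = 340 m
γ = 1/√(1 - 0.519²) = 1.170
L = L₀/γ = 340/1.170 = 290.6 m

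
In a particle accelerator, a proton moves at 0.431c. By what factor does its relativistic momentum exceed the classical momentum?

p_rel = γmv, p_class = mv
Ratio = γ = 1/√(1 - 0.431²)
= 1/√(0.814239) = 1.108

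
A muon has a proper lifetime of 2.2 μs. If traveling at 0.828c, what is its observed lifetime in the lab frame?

Proper lifetime τ₀ = 2.2 μs
γ = 1/√(1 - 0.828²) = 1.783
τ = γτ₀ = 1.783 × 2.2 μs = 3.923 μs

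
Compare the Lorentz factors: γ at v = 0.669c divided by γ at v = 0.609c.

γ₁ = 1/√(1 - 0.669²) = 1.345
γ₂ = 1/√(1 - 0.609²) = 1.261
γ₁/γ₂ = 1.345/1.261 = 1.067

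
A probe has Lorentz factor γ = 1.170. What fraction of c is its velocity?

From γ = 1/√(1 - v²/c²):
1/γ² = 1/1.170² = 0.7305
v²/c² = 1 - 0.7305 = 0.2695
v/c = √(0.2695) = 0.5191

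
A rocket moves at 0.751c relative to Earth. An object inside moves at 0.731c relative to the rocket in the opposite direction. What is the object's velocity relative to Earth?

Object's velocity in rocket frame is u' = -0.731c
u = (u' + v)/(1 + u'v/c²) = (v - 0.731)/(1 - 0.731·v/c²)
Numerator: 0.751 - 0.731 = 0.02
Denominator: 1 - 0.548981 = 0.451019
u = 0.02/0.451019 = 0.04434c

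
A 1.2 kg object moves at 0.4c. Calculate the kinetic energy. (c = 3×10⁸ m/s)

γ = 1/√(1 - 0.4²) = 1.09109
γ - 1 = 0.09109
KE = (γ-1)mc² = 0.09109 × 1.2 × (3×10⁸)² = 9.838×10¹⁵ J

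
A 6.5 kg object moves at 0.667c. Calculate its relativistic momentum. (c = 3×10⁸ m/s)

γ = 1/√(1 - 0.667²) = 1.3422
v = 0.667 × 3×10⁸ = 2.001×10⁸ m/s
p = γmv = 1.3422 × 6.5 × 2.001×10⁸ = 1.746×10⁹ kg·m/s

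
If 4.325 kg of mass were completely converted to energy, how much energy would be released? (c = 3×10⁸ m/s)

Using E = mc²:
c² = (3×10⁸)² = 9×10¹⁶ m²/s²
E = 4.325 × 9×10¹⁶ = 3.893×10¹⁷ J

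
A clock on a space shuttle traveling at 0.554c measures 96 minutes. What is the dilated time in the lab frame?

Proper time Δt₀ = 96 minutes
γ = 1/√(1 - 0.554²) = 1.201
Δt = γΔt₀ = 1.201 × 96 = 115.3 minutes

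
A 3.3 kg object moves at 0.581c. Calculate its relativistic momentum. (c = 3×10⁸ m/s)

γ = 1/√(1 - 0.581²) = 1.2286
v = 0.581 × 3×10⁸ = 1.743×10⁸ m/s
p = γmv = 1.2286 × 3.3 × 1.743×10⁸ = 7.067×10⁸ kg·m/s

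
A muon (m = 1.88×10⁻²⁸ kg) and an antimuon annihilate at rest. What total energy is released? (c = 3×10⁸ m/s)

Both particles have the same rest mass, so total mass = 2m
E = 2m·c² = 2 × 1.88×10⁻²⁸ × (3×10⁸)²
= 2 × 1.88×10⁻²⁸ × 9×10¹⁶
= 3.384×10⁻¹¹ J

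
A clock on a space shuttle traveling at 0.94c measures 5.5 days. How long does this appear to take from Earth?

Proper time Δt₀ = 5.5 days
γ = 1/√(1 - 0.94²) = 2.931
Δt = γΔt₀ = 2.931 × 5.5 = 16.12 days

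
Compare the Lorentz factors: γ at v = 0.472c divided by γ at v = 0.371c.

γ₁ = 1/√(1 - 0.472²) = 1.134
γ₂ = 1/√(1 - 0.371²) = 1.077
γ₁/γ₂ = 1.134/1.077 = 1.053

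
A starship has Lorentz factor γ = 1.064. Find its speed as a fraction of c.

From γ = 1/√(1 - v²/c²):
1/γ² = 1/1.064² = 0.8833
v²/c² = 1 - 0.8833 = 0.1167
v/c = √(0.1167) = 0.3416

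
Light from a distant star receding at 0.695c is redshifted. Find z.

β = 0.695
(1+β)/(1-β) = 1.695/0.305 = 5.557
√(5.557) = 2.357
z = 2.357 - 1 = 1.357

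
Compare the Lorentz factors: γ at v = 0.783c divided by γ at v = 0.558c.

γ₁ = 1/√(1 - 0.783²) = 1.608
γ₂ = 1/√(1 - 0.558²) = 1.205
γ₁/γ₂ = 1.608/1.205 = 1.334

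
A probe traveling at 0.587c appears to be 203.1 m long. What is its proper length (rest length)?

Contracted length L = 203.1 m
γ = 1/√(1 - 0.587²) = 1.2352
L₀ = γL = 1.2352 × 203.1 = 250.9 m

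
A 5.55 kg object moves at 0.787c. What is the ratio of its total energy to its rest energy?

E = γmc², E₀ = mc²
E/E₀ = γ = 1/√(1 - 0.787²) = 1.621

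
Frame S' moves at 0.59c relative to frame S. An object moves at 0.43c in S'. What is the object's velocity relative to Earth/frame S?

u = (u' + v)/(1 + u'v/c²)
Numerator: 0.43 + 0.59 = 1.02
Denominator: 1 + 0.2537 = 1.2537
u = 1.02/1.2537 = 0.8136c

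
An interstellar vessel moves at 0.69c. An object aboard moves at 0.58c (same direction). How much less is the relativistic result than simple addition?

Classical: u' + v = 0.58 + 0.69 = 1.27c
Relativistic: u = (0.58 + 0.69)/(1 + 0.4002) = 1.27/1.4002 = 0.9070c
Difference: 1.27 - 0.9070 = 0.3630c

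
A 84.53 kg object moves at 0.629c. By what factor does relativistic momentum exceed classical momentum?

p_rel = γmv, p_class = mv
Ratio = γ = 1/√(1 - 0.629²) = 1.286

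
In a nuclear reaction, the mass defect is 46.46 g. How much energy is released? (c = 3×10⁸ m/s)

Convert mass defect: Δm = 46.46 g = 0.04646 kg
E = Δm·c² = 0.04646 × (3×10⁸)²
= 0.04646 × 9×10¹⁶ = 4.181×10¹⁵ J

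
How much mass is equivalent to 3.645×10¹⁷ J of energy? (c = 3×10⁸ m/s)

From E = mc², we get m = E/c²
c² = (3×10⁸)² = 9×10¹⁶ m²/s²
m = 3.645×10¹⁷ / 9×10¹⁶ = 4.050 kg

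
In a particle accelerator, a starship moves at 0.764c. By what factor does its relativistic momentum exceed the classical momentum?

p_rel = γmv, p_class = mv
Ratio = γ = 1/√(1 - 0.764²)
= 1/√(0.416304) = 1.550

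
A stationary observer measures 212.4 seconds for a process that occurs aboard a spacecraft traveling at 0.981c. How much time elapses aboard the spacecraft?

Dilated time Δt = 212.4 seconds
γ = 1/√(1 - 0.981²) = 5.154
Δt₀ = Δt/γ = 212.4/5.154 = 41.21 seconds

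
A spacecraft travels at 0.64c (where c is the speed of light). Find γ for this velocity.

v/c = 0.64, so (v/c)² = 0.4096
1 - (v/c)² = 0.5904
γ = 1/√(0.5904) = 1.301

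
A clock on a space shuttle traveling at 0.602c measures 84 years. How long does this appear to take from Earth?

Proper time Δt₀ = 84 years
γ = 1/√(1 - 0.602²) = 1.252
Δt = γΔt₀ = 1.252 × 84 = 105.2 years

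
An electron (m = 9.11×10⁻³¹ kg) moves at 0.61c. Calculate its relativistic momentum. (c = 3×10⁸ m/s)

γ = 1/√(1 - 0.61²) = 1.262
v = 0.61 × 3×10⁸ = 1.830×10⁸ m/s
p = γmv = 1.262 × 9.11×10⁻³¹ × 1.830×10⁸ = 2.104×10⁻²² kg·m/s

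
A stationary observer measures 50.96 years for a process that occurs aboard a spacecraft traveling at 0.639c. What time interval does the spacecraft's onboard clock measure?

Dilated time Δt = 50.96 years
γ = 1/√(1 - 0.639²) = 1.300
Δt₀ = Δt/γ = 50.96/1.300 = 39.20 years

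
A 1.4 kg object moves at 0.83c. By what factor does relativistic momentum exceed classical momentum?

p_rel = γmv, p_class = mv
Ratio = γ = 1/√(1 - 0.83²) = 1.793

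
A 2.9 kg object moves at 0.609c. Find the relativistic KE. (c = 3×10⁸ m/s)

γ = 1/√(1 - 0.609²) = 1.26076
γ - 1 = 0.26076
KE = (γ-1)mc² = 0.26076 × 2.9 × (3×10⁸)² = 6.806×10¹⁶ J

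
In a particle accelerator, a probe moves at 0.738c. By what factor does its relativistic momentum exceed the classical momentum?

p_rel = γmv, p_class = mv
Ratio = γ = 1/√(1 - 0.738²)
= 1/√(0.455356) = 1.482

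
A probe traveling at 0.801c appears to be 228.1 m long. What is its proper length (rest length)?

Contracted length L = 228.1 m
γ = 1/√(1 - 0.801²) = 1.6704
L₀ = γL = 1.6704 × 228.1 = 381.0 m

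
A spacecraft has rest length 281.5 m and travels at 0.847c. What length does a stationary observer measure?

Proper length L₀ = 281.5 m
γ = 1/√(1 - 0.847²) = 1.8811
L = L₀/γ = 281.5/1.8811 = 149.6 m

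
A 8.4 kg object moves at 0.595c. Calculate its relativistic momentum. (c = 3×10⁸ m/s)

γ = 1/√(1 - 0.595²) = 1.2442
v = 0.595 × 3×10⁸ = 1.785×10⁸ m/s
p = γmv = 1.2442 × 8.4 × 1.785×10⁸ = 1.866×10⁹ kg·m/s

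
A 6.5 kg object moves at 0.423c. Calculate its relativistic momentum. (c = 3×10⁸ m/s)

γ = 1/√(1 - 0.423²) = 1.1036
v = 0.423 × 3×10⁸ = 1.269×10⁸ m/s
p = γmv = 1.1036 × 6.5 × 1.269×10⁸ = 9.103×10⁸ kg·m/s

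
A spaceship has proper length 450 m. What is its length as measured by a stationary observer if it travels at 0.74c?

Proper length L₀ = 450 m
γ = 1/√(1 - 0.74²) = 1.4868
L = L₀/γ = 450/1.4868 = 302.7 m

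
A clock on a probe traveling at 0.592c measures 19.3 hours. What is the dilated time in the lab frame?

Proper time Δt₀ = 19.3 hours
γ = 1/√(1 - 0.592²) = 1.241
Δt = γΔt₀ = 1.241 × 19.3 = 23.95 hours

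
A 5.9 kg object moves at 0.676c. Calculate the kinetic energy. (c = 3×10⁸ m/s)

γ = 1/√(1 - 0.676²) = 1.357
γ - 1 = 0.3570
KE = (γ-1)mc² = 0.3570 × 5.9 × (3×10⁸)² = 1.896×10¹⁷ J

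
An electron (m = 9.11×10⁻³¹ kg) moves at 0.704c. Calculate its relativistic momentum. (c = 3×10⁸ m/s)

γ = 1/√(1 - 0.704²) = 1.408
v = 0.704 × 3×10⁸ = 2.112×10⁸ m/s
p = γmv = 1.408 × 9.11×10⁻³¹ × 2.112×10⁸ = 2.709×10⁻²² kg·m/s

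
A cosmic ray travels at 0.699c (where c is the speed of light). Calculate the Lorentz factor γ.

v/c = 0.699, so (v/c)² = 0.488601
1 - (v/c)² = 0.511399
γ = 1/√(0.511399) = 1.398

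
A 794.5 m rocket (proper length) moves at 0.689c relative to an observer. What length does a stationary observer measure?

Proper length L₀ = 794.5 m
γ = 1/√(1 - 0.689²) = 1.3798
L = L₀/γ = 794.5/1.3798 = 575.8 m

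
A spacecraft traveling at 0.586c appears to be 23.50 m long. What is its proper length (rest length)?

Contracted length L = 23.50 m
γ = 1/√(1 - 0.586²) = 1.234
L₀ = γL = 1.234 × 23.50 = 29.00 m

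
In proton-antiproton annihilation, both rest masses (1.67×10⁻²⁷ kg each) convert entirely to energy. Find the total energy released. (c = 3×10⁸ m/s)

Both particles have the same rest mass, so total mass = 2m
E = 2m·c² = 2 × 1.67×10⁻²⁷ × (3×10⁸)²
= 2 × 1.67×10⁻²⁷ × 9×10¹⁶
= 3.006×10⁻¹⁰ J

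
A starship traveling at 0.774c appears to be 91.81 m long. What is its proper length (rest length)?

Contracted length L = 91.81 m
γ = 1/√(1 - 0.774²) = 1.579
L₀ = γL = 1.579 × 91.81 = 145.0 m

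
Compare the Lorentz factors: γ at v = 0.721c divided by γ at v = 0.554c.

γ₁ = 1/√(1 - 0.721²) = 1.443
γ₂ = 1/√(1 - 0.554²) = 1.201
γ₁/γ₂ = 1.443/1.201 = 1.201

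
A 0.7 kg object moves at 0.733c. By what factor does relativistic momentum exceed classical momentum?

p_rel = γmv, p_class = mv
Ratio = γ = 1/√(1 - 0.733²) = 1.470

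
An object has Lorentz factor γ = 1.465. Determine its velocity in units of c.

From γ = 1/√(1 - v²/c²):
1/γ² = 1/1.465² = 0.4659
v²/c² = 1 - 0.4659 = 0.5341
v/c = √(0.5341) = 0.7308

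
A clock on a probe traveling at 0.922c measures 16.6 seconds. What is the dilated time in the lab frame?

Proper time Δt₀ = 16.6 seconds
γ = 1/√(1 - 0.922²) = 2.5827
Δt = γΔt₀ = 2.5827 × 16.6 = 42.87 seconds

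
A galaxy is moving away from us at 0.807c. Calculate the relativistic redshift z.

β = 0.807
(1+β)/(1-β) = 1.807/0.193 = 9.363
√(9.363) = 3.060
z = 3.060 - 1 = 2.060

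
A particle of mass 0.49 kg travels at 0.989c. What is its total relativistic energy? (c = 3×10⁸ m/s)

γ = 1/√(1 - 0.989²) = 6.7606
mc² = 0.49 × (3×10⁸)² = 4.410×10¹⁶ J
E = γmc² = 6.7606 × 4.410×10¹⁶ = 2.981×10¹⁷ J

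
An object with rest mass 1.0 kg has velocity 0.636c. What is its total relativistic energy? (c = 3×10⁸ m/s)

γ = 1/√(1 - 0.636²) = 1.296
mc² = 1.0 × (3×10⁸)² = 9.000×10¹⁶ J
E = γmc² = 1.296 × 9.000×10¹⁶ = 1.166×10¹⁷ J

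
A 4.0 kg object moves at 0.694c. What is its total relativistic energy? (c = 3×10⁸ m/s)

γ = 1/√(1 - 0.694²) = 1.389
mc² = 4.0 × (3×10⁸)² = 3.600×10¹⁷ J
E = γmc² = 1.389 × 3.600×10¹⁷ = 5.000×10¹⁷ J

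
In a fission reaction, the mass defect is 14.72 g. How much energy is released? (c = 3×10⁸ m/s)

Convert mass defect: Δm = 14.72 g = 0.01472 kg
E = Δm·c² = 0.01472 × (3×10⁸)²
= 0.01472 × 9×10¹⁶ = 1.325×10¹⁵ J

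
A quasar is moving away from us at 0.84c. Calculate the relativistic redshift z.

β = 0.84
(1+β)/(1-β) = 1.84/0.16 = 11.50
√(11.50) = 3.391
z = 3.391 - 1 = 2.391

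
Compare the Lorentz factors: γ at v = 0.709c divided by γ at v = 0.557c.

γ₁ = 1/√(1 - 0.709²) = 1.418
γ₂ = 1/√(1 - 0.557²) = 1.204
γ₁/γ₂ = 1.418/1.204 = 1.178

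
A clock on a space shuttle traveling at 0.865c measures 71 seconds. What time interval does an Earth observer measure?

Proper time Δt₀ = 71 seconds
γ = 1/√(1 - 0.865²) = 1.993
Δt = γΔt₀ = 1.993 × 71 = 141.5 seconds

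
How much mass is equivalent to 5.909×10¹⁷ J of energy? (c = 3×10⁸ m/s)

From E = mc², we get m = E/c²
c² = (3×10⁸)² = 9×10¹⁶ m²/s²
m = 5.909×10¹⁷ / 9×10¹⁶ = 6.566 kg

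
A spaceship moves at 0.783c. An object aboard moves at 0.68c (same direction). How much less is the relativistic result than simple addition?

Classical: u' + v = 0.68 + 0.783 = 1.463c
Relativistic: u = (0.68 + 0.783)/(1 + 0.53244) = 1.463/1.53244 = 0.9547c
Difference: 1.463 - 0.9547 = 0.5083c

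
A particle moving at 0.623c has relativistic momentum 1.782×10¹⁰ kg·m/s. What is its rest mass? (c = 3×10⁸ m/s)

γ = 1/√(1 - 0.623²) = 1.2784
v = 0.623 × 3×10⁸ = 1.869×10⁸ m/s
m = p/(γv) = 1.782×10¹⁰/(1.2784 × 1.869×10⁸) = 74.58 kg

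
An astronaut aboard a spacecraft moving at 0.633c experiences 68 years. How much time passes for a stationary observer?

Proper time Δt₀ = 68 years
γ = 1/√(1 - 0.633²) = 1.2917
Δt = γΔt₀ = 1.2917 × 68 = 87.84 years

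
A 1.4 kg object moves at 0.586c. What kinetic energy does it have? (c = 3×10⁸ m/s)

γ = 1/√(1 - 0.586²) = 1.2341
γ - 1 = 0.2341
KE = (γ-1)mc² = 0.2341 × 1.4 × (3×10⁸)² = 2.950×10¹⁶ J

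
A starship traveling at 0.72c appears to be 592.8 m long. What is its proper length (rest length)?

Contracted length L = 592.8 m
γ = 1/√(1 - 0.72²) = 1.441
L₀ = γL = 1.441 × 592.8 = 854.2 m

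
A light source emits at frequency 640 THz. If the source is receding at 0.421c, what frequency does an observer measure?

β = v/c = 0.421
(1-β)/(1+β) = 0.579/1.421 = 0.40746
Doppler factor = √(0.40746) = 0.6383
f_obs = 640 × 0.6383 = 408.5 THz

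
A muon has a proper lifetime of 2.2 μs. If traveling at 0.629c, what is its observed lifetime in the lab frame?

Proper lifetime τ₀ = 2.2 μs
γ = 1/√(1 - 0.629²) = 1.2863
τ = γτ₀ = 1.2863 × 2.2 μs = 2.830 μs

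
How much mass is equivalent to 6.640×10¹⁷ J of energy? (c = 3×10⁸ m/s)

From E = mc², we get m = E/c²
c² = (3×10⁸)² = 9×10¹⁶ m²/s²
m = 6.640×10¹⁷ / 9×10¹⁶ = 7.378 kg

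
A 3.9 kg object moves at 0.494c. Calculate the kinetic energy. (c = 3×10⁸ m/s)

γ = 1/√(1 - 0.494²) = 1.15014
γ - 1 = 0.15014
KE = (γ-1)mc² = 0.15014 × 3.9 × (3×10⁸)² = 5.270×10¹⁶ J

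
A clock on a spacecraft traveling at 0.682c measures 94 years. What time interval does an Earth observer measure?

Proper time Δt₀ = 94 years
γ = 1/√(1 - 0.682²) = 1.367
Δt = γΔt₀ = 1.367 × 94 = 128.5 years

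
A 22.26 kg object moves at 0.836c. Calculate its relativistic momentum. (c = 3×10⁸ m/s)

γ = 1/√(1 - 0.836²) = 1.822
v = 0.836 × 3×10⁸ = 2.508×10⁸ m/s
p = γmv = 1.822 × 22.26 × 2.508×10⁸ = 1.017×10¹⁰ kg·m/s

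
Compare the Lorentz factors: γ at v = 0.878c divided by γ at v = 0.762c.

γ₁ = 1/√(1 - 0.878²) = 2.089
γ₂ = 1/√(1 - 0.762²) = 1.544
γ₁/γ₂ = 2.089/1.544 = 1.353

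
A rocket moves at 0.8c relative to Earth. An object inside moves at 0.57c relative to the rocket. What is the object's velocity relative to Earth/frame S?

u = (u' + v)/(1 + u'v/c²)
Numerator: 0.57 + 0.8 = 1.37
Denominator: 1 + 0.456 = 1.456
u = 1.37/1.456 = 0.9409c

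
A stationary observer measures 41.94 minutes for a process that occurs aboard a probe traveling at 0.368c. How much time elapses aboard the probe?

Dilated time Δt = 41.94 minutes
γ = 1/√(1 - 0.368²) = 1.0755
Δt₀ = Δt/γ = 41.94/1.0755 = 39.00 minutes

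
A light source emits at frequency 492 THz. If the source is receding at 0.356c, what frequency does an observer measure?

β = v/c = 0.356
(1-β)/(1+β) = 0.644/1.356 = 0.47493
Doppler factor = √(0.47493) = 0.68915
f_obs = 492 × 0.68915 = 339.1 THz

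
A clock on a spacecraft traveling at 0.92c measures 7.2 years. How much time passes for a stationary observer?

Proper time Δt₀ = 7.2 years
γ = 1/√(1 - 0.92²) = 2.552
Δt = γΔt₀ = 2.552 × 7.2 = 18.37 years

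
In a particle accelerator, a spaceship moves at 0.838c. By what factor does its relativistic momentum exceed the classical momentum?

p_rel = γmv, p_class = mv
Ratio = γ = 1/√(1 - 0.838²)
= 1/√(0.297756) = 1.833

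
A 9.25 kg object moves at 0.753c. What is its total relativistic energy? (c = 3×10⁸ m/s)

γ = 1/√(1 - 0.753²) = 1.520
mc² = 9.25 × (3×10⁸)² = 8.325×10¹⁷ J
E = γmc² = 1.520 × 8.325×10¹⁷ = 1.265×10¹⁸ J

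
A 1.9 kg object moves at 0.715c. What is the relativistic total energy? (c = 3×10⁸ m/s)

γ = 1/√(1 - 0.715²) = 1.4304
mc² = 1.9 × (3×10⁸)² = 1.710×10¹⁷ J
E = γmc² = 1.4304 × 1.710×10¹⁷ = 2.446×10¹⁷ J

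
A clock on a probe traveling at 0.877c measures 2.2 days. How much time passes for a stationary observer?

Proper time Δt₀ = 2.2 days
γ = 1/√(1 - 0.877²) = 2.0812
Δt = γΔt₀ = 2.0812 × 2.2 = 4.579 days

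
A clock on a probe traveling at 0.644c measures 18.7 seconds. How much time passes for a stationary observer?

Proper time Δt₀ = 18.7 seconds
γ = 1/√(1 - 0.644²) = 1.307
Δt = γΔt₀ = 1.307 × 18.7 = 24.44 seconds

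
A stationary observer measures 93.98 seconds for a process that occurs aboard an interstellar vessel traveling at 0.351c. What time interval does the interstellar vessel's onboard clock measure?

Dilated time Δt = 93.98 seconds
γ = 1/√(1 - 0.351²) = 1.068
Δt₀ = Δt/γ = 93.98/1.068 = 88.00 seconds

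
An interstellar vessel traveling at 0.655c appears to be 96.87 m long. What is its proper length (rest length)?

Contracted length L = 96.87 m
γ = 1/√(1 - 0.655²) = 1.323
L₀ = γL = 1.323 × 96.87 = 128.2 m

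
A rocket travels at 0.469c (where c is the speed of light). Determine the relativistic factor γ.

v/c = 0.469, so (v/c)² = 0.219961
1 - (v/c)² = 0.780039
γ = 1/√(0.780039) = 1.132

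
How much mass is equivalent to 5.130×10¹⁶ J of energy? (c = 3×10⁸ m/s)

From E = mc², we get m = E/c²
c² = (3×10⁸)² = 9×10¹⁶ m²/s²
m = 5.130×10¹⁶ / 9×10¹⁶ = 0.5700 kg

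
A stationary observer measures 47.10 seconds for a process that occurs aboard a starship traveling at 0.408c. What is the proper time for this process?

Dilated time Δt = 47.10 seconds
γ = 1/√(1 - 0.408²) = 1.0953
Δt₀ = Δt/γ = 47.10/1.0953 = 43.00 seconds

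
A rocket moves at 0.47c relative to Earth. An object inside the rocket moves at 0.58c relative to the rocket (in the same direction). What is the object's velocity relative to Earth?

u = (u' + v)/(1 + u'v/c²)
Numerator: 0.58 + 0.47 = 1.05
Denominator: 1 + 0.2726 = 1.2726
u = 1.05/1.2726 = 0.8251c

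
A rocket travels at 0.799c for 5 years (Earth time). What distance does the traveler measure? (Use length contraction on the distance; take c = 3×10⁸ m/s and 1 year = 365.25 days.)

Earth distance: d = v × t = 0.799c × 5 yr = 3.782×10¹⁶ m
γ = 1.663
d' = d/γ = 3.782×10¹⁶/1.663 = 2.274×10¹⁶ m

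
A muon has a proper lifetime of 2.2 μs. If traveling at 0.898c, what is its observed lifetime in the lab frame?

Proper lifetime τ₀ = 2.2 μs
γ = 1/√(1 - 0.898²) = 2.2728
τ = γτ₀ = 2.2728 × 2.2 μs = 5.000 μs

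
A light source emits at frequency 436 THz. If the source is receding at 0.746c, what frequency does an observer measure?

β = v/c = 0.746
(1-β)/(1+β) = 0.254/1.746 = 0.1455
Doppler factor = √(0.1455) = 0.3814
f_obs = 436 × 0.3814 = 166.3 THz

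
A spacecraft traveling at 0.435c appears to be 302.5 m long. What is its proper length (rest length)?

Contracted length L = 302.5 m
γ = 1/√(1 - 0.435²) = 1.1106
L₀ = γL = 1.1106 × 302.5 = 336.0 m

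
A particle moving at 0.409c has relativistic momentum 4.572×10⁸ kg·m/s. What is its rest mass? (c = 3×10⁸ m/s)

γ = 1/√(1 - 0.409²) = 1.096
v = 0.409 × 3×10⁸ = 1.227×10⁸ m/s
m = p/(γv) = 4.572×10⁸/(1.096 × 1.227×10⁸) = 3.400 kg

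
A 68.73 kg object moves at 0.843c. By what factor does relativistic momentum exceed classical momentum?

p_rel = γmv, p_class = mv
Ratio = γ = 1/√(1 - 0.843²) = 1.859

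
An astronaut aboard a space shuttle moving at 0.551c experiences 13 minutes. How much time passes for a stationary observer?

Proper time Δt₀ = 13 minutes
γ = 1/√(1 - 0.551²) = 1.1983
Δt = γΔt₀ = 1.1983 × 13 = 15.58 minutes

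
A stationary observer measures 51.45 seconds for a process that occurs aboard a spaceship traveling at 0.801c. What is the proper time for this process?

Dilated time Δt = 51.45 seconds
γ = 1/√(1 - 0.801²) = 1.6704
Δt₀ = Δt/γ = 51.45/1.6704 = 30.80 seconds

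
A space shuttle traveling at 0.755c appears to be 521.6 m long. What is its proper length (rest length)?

Contracted length L = 521.6 m
γ = 1/√(1 - 0.755²) = 1.52503
L₀ = γL = 1.52503 × 521.6 = 795.5 m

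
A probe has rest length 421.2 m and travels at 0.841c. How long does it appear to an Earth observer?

Proper length L₀ = 421.2 m
γ = 1/√(1 - 0.841²) = 1.848
L = L₀/γ = 421.2/1.848 = 227.9 m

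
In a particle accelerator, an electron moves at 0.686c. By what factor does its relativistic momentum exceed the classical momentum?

p_rel = γmv, p_class = mv
Ratio = γ = 1/√(1 - 0.686²)
= 1/√(0.529404) = 1.374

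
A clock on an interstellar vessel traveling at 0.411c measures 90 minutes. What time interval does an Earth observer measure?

Proper time Δt₀ = 90 minutes
γ = 1/√(1 - 0.411²) = 1.0969
Δt = γΔt₀ = 1.0969 × 90 = 98.72 minutes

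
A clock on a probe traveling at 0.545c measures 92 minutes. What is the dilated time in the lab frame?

Proper time Δt₀ = 92 minutes
γ = 1/√(1 - 0.545²) = 1.1927
Δt = γΔt₀ = 1.1927 × 92 = 109.7 minutes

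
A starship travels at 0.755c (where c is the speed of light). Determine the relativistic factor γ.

v/c = 0.755, so (v/c)² = 0.570025
1 - (v/c)² = 0.429975
γ = 1/√(0.429975) = 1.525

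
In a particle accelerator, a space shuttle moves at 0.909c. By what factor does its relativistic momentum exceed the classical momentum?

p_rel = γmv, p_class = mv
Ratio = γ = 1/√(1 - 0.909²)
= 1/√(0.173719) = 2.399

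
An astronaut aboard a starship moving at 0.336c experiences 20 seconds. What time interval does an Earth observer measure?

Proper time Δt₀ = 20 seconds
γ = 1/√(1 - 0.336²) = 1.0617
Δt = γΔt₀ = 1.0617 × 20 = 21.23 seconds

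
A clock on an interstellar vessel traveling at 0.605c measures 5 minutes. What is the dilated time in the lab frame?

Proper time Δt₀ = 5 minutes
γ = 1/√(1 - 0.605²) = 1.256
Δt = γΔt₀ = 1.256 × 5 = 6.280 minutes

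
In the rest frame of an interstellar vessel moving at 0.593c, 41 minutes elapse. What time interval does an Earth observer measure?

Proper time Δt₀ = 41 minutes
γ = 1/√(1 - 0.593²) = 1.242
Δt = γΔt₀ = 1.242 × 41 = 50.92 minutes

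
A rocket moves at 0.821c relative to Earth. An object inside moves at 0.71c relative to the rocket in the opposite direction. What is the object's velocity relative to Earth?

Object's velocity in rocket frame is u' = -0.71c
u = (u' + v)/(1 + u'v/c²) = (v - 0.71)/(1 - 0.71·v/c²)
Numerator: 0.821 - 0.71 = 0.111
Denominator: 1 - 0.58291 = 0.41709
u = 0.111/0.41709 = 0.2661c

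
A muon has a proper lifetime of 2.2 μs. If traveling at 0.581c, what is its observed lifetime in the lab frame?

Proper lifetime τ₀ = 2.2 μs
γ = 1/√(1 - 0.581²) = 1.2286
τ = γτ₀ = 1.2286 × 2.2 μs = 2.703 μs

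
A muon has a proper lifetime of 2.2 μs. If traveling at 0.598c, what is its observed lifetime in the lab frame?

Proper lifetime τ₀ = 2.2 μs
γ = 1/√(1 - 0.598²) = 1.2477
τ = γτ₀ = 1.2477 × 2.2 μs = 2.745 μs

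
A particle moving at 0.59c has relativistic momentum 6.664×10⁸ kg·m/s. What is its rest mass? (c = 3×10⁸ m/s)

γ = 1/√(1 - 0.59²) = 1.2385
v = 0.59 × 3×10⁸ = 1.770×10⁸ m/s
m = p/(γv) = 6.664×10⁸/(1.2385 × 1.770×10⁸) = 3.040 kg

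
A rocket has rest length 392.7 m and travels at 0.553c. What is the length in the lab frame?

Proper length L₀ = 392.7 m
γ = 1/√(1 - 0.553²) = 1.2002
L = L₀/γ = 392.7/1.2002 = 327.2 m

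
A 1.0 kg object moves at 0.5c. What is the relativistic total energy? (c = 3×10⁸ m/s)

γ = 1/√(1 - 0.5²) = 1.1547
mc² = 1.0 × (3×10⁸)² = 9.000×10¹⁶ J
E = γmc² = 1.1547 × 9.000×10¹⁶ = 1.039×10¹⁷ J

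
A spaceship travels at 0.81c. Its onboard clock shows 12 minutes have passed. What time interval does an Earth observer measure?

Proper time Δt₀ = 12 minutes
γ = 1/√(1 - 0.81²) = 1.705
Δt = γΔt₀ = 1.705 × 12 = 20.46 minutes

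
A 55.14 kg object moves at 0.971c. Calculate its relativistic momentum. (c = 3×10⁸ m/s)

γ = 1/√(1 - 0.971²) = 4.1827
v = 0.971 × 3×10⁸ = 2.913×10⁸ m/s
p = γmv = 4.1827 × 55.14 × 2.913×10⁸ = 6.718×10¹⁰ kg·m/s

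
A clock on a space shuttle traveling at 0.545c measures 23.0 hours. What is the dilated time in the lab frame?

Proper time Δt₀ = 23.0 hours
γ = 1/√(1 - 0.545²) = 1.1927
Δt = γΔt₀ = 1.1927 × 23.0 = 27.43 hours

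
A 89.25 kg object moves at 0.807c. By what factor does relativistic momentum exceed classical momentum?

p_rel = γmv, p_class = mv
Ratio = γ = 1/√(1 - 0.807²) = 1.693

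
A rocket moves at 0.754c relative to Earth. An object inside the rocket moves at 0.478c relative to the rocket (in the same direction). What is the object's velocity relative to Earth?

u = (u' + v)/(1 + u'v/c²)
Numerator: 0.478 + 0.754 = 1.232
Denominator: 1 + 0.360412 = 1.360412
u = 1.232/1.360412 = 0.9056c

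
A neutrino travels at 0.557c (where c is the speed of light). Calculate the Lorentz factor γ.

v/c = 0.557, so (v/c)² = 0.310249
1 - (v/c)² = 0.689751
γ = 1/√(0.689751) = 1.204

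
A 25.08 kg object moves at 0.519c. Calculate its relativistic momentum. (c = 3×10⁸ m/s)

γ = 1/√(1 - 0.519²) = 1.1699
v = 0.519 × 3×10⁸ = 1.557×10⁸ m/s
p = γmv = 1.1699 × 25.08 × 1.557×10⁸ = 4.568×10⁹ kg·m/s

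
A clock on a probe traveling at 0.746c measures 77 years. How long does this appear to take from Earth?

Proper time Δt₀ = 77 years
γ = 1/√(1 - 0.746²) = 1.5016
Δt = γΔt₀ = 1.5016 × 77 = 115.6 years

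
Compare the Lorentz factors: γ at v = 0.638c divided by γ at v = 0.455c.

γ₁ = 1/√(1 - 0.638²) = 1.2986
γ₂ = 1/√(1 - 0.455²) = 1.1230
γ₁/γ₂ = 1.2986/1.1230 = 1.156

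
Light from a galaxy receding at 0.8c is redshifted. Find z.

β = 0.8
(1+β)/(1-β) = 1.8/0.2 = 9.000
√(9.000) = 3.000
z = 3.000 - 1 = 2.000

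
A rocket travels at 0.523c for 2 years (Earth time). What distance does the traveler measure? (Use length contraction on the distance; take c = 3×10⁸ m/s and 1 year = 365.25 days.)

Earth distance: d = v × t = 0.523c × 2 yr = 9.9028×10¹⁵ m
γ = 1.1733
d' = d/γ = 9.9028×10¹⁵/1.1733 = 8.440×10¹⁵ m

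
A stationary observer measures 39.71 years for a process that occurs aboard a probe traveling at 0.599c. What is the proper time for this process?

Dilated time Δt = 39.71 years
γ = 1/√(1 - 0.599²) = 1.2488
Δt₀ = Δt/γ = 39.71/1.2488 = 31.80 years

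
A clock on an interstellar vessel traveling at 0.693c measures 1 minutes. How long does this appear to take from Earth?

Proper time Δt₀ = 1 minutes
γ = 1/√(1 - 0.693²) = 1.387
Δt = γΔt₀ = 1.387 × 1 = 1.387 minutes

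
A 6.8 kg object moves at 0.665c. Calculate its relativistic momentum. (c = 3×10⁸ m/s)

γ = 1/√(1 - 0.665²) = 1.339
v = 0.665 × 3×10⁸ = 1.995×10⁸ m/s
p = γmv = 1.339 × 6.8 × 1.995×10⁸ = 1.816×10⁹ kg·m/s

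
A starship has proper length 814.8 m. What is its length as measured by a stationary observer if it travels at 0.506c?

Proper length L₀ = 814.8 m
γ = 1/√(1 - 0.506²) = 1.1594
L = L₀/γ = 814.8/1.1594 = 702.8 m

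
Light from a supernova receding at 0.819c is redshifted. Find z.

β = 0.819
(1+β)/(1-β) = 1.819/0.181 = 10.05
√(10.05) = 3.170
z = 3.170 - 1 = 2.170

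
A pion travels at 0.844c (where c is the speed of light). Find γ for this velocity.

v/c = 0.844, so (v/c)² = 0.712336
1 - (v/c)² = 0.287664
γ = 1/√(0.287664) = 1.864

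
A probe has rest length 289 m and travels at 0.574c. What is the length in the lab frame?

Proper length L₀ = 289 m
γ = 1/√(1 - 0.574²) = 1.22122
L = L₀/γ = 289/1.22122 = 236.6 m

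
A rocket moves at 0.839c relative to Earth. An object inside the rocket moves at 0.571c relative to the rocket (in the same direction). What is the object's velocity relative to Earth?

u = (u' + v)/(1 + u'v/c²)
Numerator: 0.571 + 0.839 = 1.41
Denominator: 1 + 0.479069 = 1.479069
u = 1.41/1.479069 = 0.9533c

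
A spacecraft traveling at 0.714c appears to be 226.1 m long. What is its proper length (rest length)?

Contracted length L = 226.1 m
γ = 1/√(1 - 0.714²) = 1.428
L₀ = γL = 1.428 × 226.1 = 322.9 m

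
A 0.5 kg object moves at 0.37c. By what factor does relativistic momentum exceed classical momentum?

p_rel = γmv, p_class = mv
Ratio = γ = 1/√(1 - 0.37²) = 1.076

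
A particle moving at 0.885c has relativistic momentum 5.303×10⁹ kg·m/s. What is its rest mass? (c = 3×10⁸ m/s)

γ = 1/√(1 - 0.885²) = 2.1478
v = 0.885 × 3×10⁸ = 2.655×10⁸ m/s
m = p/(γv) = 5.303×10⁹/(2.1478 × 2.655×10⁸) = 9.300 kg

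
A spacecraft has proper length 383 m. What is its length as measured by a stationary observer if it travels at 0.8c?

Proper length L₀ = 383 m
γ = 1/√(1 - 0.8²) = 1.667
L = L₀/γ = 383/1.667 = 229.8 m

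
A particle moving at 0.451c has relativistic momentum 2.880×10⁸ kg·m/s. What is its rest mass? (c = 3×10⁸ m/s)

γ = 1/√(1 - 0.451²) = 1.1204
v = 0.451 × 3×10⁸ = 1.353×10⁸ m/s
m = p/(γv) = 2.880×10⁸/(1.1204 × 1.353×10⁸) = 1.900 kg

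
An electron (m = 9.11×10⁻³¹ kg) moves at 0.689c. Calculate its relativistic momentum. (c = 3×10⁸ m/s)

γ = 1/√(1 - 0.689²) = 1.3798
v = 0.689 × 3×10⁸ = 2.067×10⁸ m/s
p = γmv = 1.3798 × 9.11×10⁻³¹ × 2.067×10⁸ = 2.598×10⁻²² kg·m/s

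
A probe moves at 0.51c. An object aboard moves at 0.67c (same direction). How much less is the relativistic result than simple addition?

Classical: u' + v = 0.67 + 0.51 = 1.18c
Relativistic: u = (0.67 + 0.51)/(1 + 0.3417) = 1.18/1.3417 = 0.8795c
Difference: 1.18 - 0.8795 = 0.3005c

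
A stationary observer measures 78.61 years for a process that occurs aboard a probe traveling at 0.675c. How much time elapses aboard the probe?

Dilated time Δt = 78.61 years
γ = 1/√(1 - 0.675²) = 1.3553
Δt₀ = Δt/γ = 78.61/1.3553 = 58.00 years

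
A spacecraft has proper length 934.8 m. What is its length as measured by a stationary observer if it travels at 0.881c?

Proper length L₀ = 934.8 m
γ = 1/√(1 - 0.881²) = 2.1136
L = L₀/γ = 934.8/2.1136 = 442.3 m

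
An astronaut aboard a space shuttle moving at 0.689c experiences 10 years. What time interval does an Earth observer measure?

Proper time Δt₀ = 10 years
γ = 1/√(1 - 0.689²) = 1.380
Δt = γΔt₀ = 1.380 × 10 = 13.80 years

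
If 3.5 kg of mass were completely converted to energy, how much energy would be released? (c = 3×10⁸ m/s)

Using E = mc²:
c² = (3×10⁸)² = 9×10¹⁶ m²/s²
E = 3.5 × 9×10¹⁶ = 3.150×10¹⁷ J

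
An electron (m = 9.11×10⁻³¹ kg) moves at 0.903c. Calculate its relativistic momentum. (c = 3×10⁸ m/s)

γ = 1/√(1 - 0.903²) = 2.3275
v = 0.903 × 3×10⁸ = 2.709×10⁸ m/s
p = γmv = 2.3275 × 9.11×10⁻³¹ × 2.709×10⁸ = 5.744×10⁻²² kg·m/s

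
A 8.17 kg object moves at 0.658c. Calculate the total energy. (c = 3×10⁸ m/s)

γ = 1/√(1 - 0.658²) = 1.328
mc² = 8.17 × (3×10⁸)² = 7.353×10¹⁷ J
E = γmc² = 1.328 × 7.353×10¹⁷ = 9.765×10¹⁷ J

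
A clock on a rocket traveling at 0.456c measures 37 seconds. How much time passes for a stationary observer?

Proper time Δt₀ = 37 seconds
γ = 1/√(1 - 0.456²) = 1.1236
Δt = γΔt₀ = 1.1236 × 37 = 41.57 seconds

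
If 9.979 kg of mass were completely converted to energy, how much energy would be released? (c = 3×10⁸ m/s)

Using E = mc²:
c² = (3×10⁸)² = 9×10¹⁶ m²/s²
E = 9.979 × 9×10¹⁶ = 8.981×10¹⁷ J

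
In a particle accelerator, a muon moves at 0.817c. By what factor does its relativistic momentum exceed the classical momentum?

p_rel = γmv, p_class = mv
Ratio = γ = 1/√(1 - 0.817²)
= 1/√(0.332511) = 1.734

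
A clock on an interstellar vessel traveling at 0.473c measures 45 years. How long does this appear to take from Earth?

Proper time Δt₀ = 45 years
γ = 1/√(1 - 0.473²) = 1.13499
Δt = γΔt₀ = 1.13499 × 45 = 51.07 years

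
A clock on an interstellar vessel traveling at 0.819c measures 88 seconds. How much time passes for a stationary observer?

Proper time Δt₀ = 88 seconds
γ = 1/√(1 - 0.819²) = 1.743
Δt = γΔt₀ = 1.743 × 88 = 153.4 seconds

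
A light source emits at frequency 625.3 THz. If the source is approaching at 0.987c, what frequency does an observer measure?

β = v/c = 0.987
(1+β)/(1-β) = 1.987/0.013 = 152.85
Doppler factor = √(152.85) = 12.363
f_obs = 625.3 × 12.363 = 7731 THz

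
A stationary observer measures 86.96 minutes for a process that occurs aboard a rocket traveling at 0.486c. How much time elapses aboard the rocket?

Dilated time Δt = 86.96 minutes
γ = 1/√(1 - 0.486²) = 1.1442
Δt₀ = Δt/γ = 86.96/1.1442 = 76.00 minutes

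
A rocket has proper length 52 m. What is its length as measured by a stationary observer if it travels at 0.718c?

Proper length L₀ = 52 m
γ = 1/√(1 - 0.718²) = 1.437
L = L₀/γ = 52/1.437 = 36.19 m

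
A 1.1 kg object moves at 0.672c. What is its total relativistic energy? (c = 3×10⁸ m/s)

γ = 1/√(1 - 0.672²) = 1.350
mc² = 1.1 × (3×10⁸)² = 9.900×10¹⁶ J
E = γmc² = 1.350 × 9.900×10¹⁶ = 1.337×10¹⁷ J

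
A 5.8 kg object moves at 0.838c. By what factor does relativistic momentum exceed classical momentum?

p_rel = γmv, p_class = mv
Ratio = γ = 1/√(1 - 0.838²) = 1.833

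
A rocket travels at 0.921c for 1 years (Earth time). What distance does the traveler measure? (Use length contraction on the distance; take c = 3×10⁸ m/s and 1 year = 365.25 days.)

Earth distance: d = v × t = 0.921c × 1 yr = 8.719×10¹⁵ m
γ = 2.567
d' = d/γ = 8.719×10¹⁵/2.567 = 3.397×10¹⁵ m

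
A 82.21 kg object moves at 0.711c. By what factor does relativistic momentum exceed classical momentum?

p_rel = γmv, p_class = mv
Ratio = γ = 1/√(1 - 0.711²) = 1.422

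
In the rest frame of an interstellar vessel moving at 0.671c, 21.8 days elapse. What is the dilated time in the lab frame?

Proper time Δt₀ = 21.8 days
γ = 1/√(1 - 0.671²) = 1.3487
Δt = γΔt₀ = 1.3487 × 21.8 = 29.40 days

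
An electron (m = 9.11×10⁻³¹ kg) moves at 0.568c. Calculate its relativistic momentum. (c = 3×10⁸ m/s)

γ = 1/√(1 - 0.568²) = 1.215
v = 0.568 × 3×10⁸ = 1.704×10⁸ m/s
p = γmv = 1.215 × 9.11×10⁻³¹ × 1.704×10⁸ = 1.886×10⁻²² kg·m/s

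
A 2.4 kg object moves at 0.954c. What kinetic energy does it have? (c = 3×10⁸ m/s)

γ = 1/√(1 - 0.954²) = 3.3355
γ - 1 = 2.3355
KE = (γ-1)mc² = 2.3355 × 2.4 × (3×10⁸)² = 5.045×10¹⁷ J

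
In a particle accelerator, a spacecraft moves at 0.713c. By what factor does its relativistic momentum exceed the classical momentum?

p_rel = γmv, p_class = mv
Ratio = γ = 1/√(1 - 0.713²)
= 1/√(0.491631) = 1.426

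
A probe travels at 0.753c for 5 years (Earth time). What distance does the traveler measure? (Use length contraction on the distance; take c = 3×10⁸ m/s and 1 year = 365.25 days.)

Earth distance: d = v × t = 0.753c × 5 yr = 3.564×10¹⁶ m
γ = 1.520
d' = d/γ = 3.564×10¹⁶/1.520 = 2.345×10¹⁶ m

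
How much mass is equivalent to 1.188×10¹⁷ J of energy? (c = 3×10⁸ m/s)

From E = mc², we get m = E/c²
c² = (3×10⁸)² = 9×10¹⁶ m²/s²
m = 1.188×10¹⁷ / 9×10¹⁶ = 1.320 kg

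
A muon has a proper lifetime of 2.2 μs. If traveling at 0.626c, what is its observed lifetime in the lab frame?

Proper lifetime τ₀ = 2.2 μs
γ = 1/√(1 - 0.626²) = 1.2823
τ = γτ₀ = 1.2823 × 2.2 μs = 2.821 μs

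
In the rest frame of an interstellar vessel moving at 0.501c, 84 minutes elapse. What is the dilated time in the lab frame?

Proper time Δt₀ = 84 minutes
γ = 1/√(1 - 0.501²) = 1.1555
Δt = γΔt₀ = 1.1555 × 84 = 97.06 minutes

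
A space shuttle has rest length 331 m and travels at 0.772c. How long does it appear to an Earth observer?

Proper length L₀ = 331 m
γ = 1/√(1 - 0.772²) = 1.573
L = L₀/γ = 331/1.573 = 210.4 m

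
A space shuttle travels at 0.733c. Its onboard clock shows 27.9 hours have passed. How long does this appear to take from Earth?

Proper time Δt₀ = 27.9 hours
γ = 1/√(1 - 0.733²) = 1.4701
Δt = γΔt₀ = 1.4701 × 27.9 = 41.02 hours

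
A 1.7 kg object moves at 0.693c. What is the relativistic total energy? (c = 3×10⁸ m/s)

γ = 1/√(1 - 0.693²) = 1.387
mc² = 1.7 × (3×10⁸)² = 1.530×10¹⁷ J
E = γmc² = 1.387 × 1.530×10¹⁷ = 2.122×10¹⁷ J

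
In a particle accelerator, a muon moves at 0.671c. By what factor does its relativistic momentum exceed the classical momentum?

p_rel = γmv, p_class = mv
Ratio = γ = 1/√(1 - 0.671²)
= 1/√(0.549759) = 1.349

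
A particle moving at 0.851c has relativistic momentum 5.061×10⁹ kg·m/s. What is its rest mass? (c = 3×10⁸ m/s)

γ = 1/√(1 - 0.851²) = 1.904
v = 0.851 × 3×10⁸ = 2.553×10⁸ m/s
m = p/(γv) = 5.061×10⁹/(1.904 × 2.553×10⁸) = 10.41 kg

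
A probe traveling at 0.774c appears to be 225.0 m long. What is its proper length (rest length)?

Contracted length L = 225.0 m
γ = 1/√(1 - 0.774²) = 1.579
L₀ = γL = 1.579 × 225.0 = 355.3 m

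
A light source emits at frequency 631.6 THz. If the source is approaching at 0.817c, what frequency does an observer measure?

β = v/c = 0.817
(1+β)/(1-β) = 1.817/0.183 = 9.929
Doppler factor = √(9.929) = 3.151
f_obs = 631.6 × 3.151 = 1990 THz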